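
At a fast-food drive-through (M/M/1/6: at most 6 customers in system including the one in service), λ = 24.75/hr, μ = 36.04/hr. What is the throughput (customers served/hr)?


ρ = 0.6867; P_K = (1−ρ)ρ^6/(1−ρ^7) = 0.035409
λ_eff = λ(1 − P_K) = 24.75·(1 − 0.035409) = 24.75·0.964591 = 23.8736 /hr

Final: 23.8736 /hr


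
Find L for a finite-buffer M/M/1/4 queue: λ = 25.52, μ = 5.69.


ρ = 25.52/5.69 = 4.4851
L = ρ[1 − (K+1)ρ^K + Kρ^(K+1)] / [(1−ρ)(1−ρ^(K+1))]
Numerator: 4.4851·(1 − 5·404.644475 + 4·1814.855359) = 23489.159949
Denominator: (-3.4851)·(-1813.855359) = 6321.397500
L = 23489.159949/6321.397500 = 3.7158

Final: 3.7158


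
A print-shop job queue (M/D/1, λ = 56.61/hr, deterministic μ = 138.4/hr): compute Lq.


ρ = 56.61/138.4 = 0.4090
M/D/1: Lq = ρ²/(2(1−ρ)) = 0.1673/(2·0.5910) = 0.14155

Final: 0.14155


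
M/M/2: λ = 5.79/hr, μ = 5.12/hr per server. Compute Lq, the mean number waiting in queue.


a = λ/μ = 1.1309; ρ = a/2 = 0.5654
P₀ = 0.277604
Lq = P₀·a^c·ρ / (c!·(1−ρ)²) = 0.277604·1.27884·0.5654/(2·0.18885)
= 0.53146

Final: 0.53146


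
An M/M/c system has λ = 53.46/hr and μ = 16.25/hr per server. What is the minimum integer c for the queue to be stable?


Stability requires cμ > λ ⇔ c > λ/μ.
λ/μ = 53.46/16.25 = 3.2898
Minimum integer c = ⌊3.2898⌋ + 1 = 4
Check: 4·16.25 = 65.00 > 53.46, while 3·16.25 = 48.75 ≤ 53.46

Final: 4 servers


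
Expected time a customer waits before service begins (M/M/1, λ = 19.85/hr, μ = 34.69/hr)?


ρ = 19.85/34.69 = 0.5722
Wq = ρ/(μ−λ) = 0.5722/(34.69 − 19.85) = 0.5722/14.84 = 0.03856 hr

Final: 0.03856 hr


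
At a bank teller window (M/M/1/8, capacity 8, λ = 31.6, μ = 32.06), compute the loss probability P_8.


ρ = λ/μ = 31.6/32.06 = 0.9857
P_K = (1−ρ)ρ^K/(1−ρ^(K+1)) = (0.01435·0.890817)/(1 − 0.878036)
= 0.012782/0.121964 = 0.104797

Final: 0.104797


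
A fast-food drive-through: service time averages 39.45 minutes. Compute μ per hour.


μ = 1/(service time) in consistent units.
1 hour = 60 min, so μ = 60/39.45 = 1.5209 per hour

Final: 1.5209 /hr


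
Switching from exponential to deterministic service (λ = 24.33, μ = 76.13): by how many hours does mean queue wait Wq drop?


ρ = 24.33/76.13 = 0.3196
Wq(M/M/1) = ρ/(μ−λ) = 0.3196/51.80 = 0.006170 hr
Wq(M/D/1) = ρ/(2(μ−λ)) = 0.003085 hr
Savings = 0.006170 − 0.003085 = 0.003085 hr

Final: 0.003085 hr


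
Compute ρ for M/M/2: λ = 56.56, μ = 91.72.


ρ = λ/(cμ) = 56.56/(2·91.72) = 56.56/183.44 = 0.3083

Final: 0.3083


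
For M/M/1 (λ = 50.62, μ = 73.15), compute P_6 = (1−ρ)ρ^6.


ρ = 50.62/73.15 = 0.6920
P_n = (1−ρ)·ρ^n = (1 − 0.6920)·0.6920^6 = 0.3080·0.109811 = 0.033822

Final: 0.033822


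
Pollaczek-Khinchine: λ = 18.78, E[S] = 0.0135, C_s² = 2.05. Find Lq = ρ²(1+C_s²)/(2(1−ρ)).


ρ = λ·E[S] = 18.78·0.0135 = 0.2535
Lq = ρ²(1+C_s²)/(2(1−ρ)) = 0.06428·(1+2.05)/(2·0.7465)
= 0.06428·3.0500/1.4929 = 0.13132

Final: 0.13132


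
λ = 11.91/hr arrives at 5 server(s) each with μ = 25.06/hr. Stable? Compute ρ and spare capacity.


Total capacity cμ = 5·25.06 = 125.30/hr
ρ = λ/(cμ) = 11.91/125.30 = 0.09505
Stable ⇔ ρ < 1: YES
Spare capacity = cμ − λ = 125.30 − 11.91 = 113.39/hr

Final: ρ = 0.09505; stable; margin = 113.39/hr


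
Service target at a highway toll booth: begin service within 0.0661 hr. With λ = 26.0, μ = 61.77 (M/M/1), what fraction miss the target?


ρ = 26.0/61.77 = 0.4209
P(Wq > t) = ρ·e^{−(μ−λ)t} = 0.4209·e^{−2.3644}
= 0.4209·0.094006 = 0.039569

Final: 0.039569


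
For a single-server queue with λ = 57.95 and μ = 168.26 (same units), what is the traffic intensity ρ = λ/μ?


ρ = λ/μ = 57.95/168.26 = 0.3444

Final: 0.3444


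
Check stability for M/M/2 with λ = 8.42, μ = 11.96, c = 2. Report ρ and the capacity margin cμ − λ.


Total capacity cμ = 2·11.96 = 23.92/hr
ρ = λ/(cμ) = 8.42/23.92 = 0.3520
Stable ⇔ ρ < 1: YES
Spare capacity = cμ − λ = 23.92 − 8.42 = 15.50/hr

Final: ρ = 0.3520; stable; margin = 15.50/hr


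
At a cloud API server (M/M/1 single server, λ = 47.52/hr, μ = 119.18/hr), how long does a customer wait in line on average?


ρ = 47.52/119.18 = 0.3987
Wq = ρ/(μ−λ) = 0.3987/(119.18 − 47.52) = 0.3987/71.66 = 0.005564 hr

Final: 0.005564 hr


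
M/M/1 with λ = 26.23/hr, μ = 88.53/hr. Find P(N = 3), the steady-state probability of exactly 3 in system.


ρ = 26.23/88.53 = 0.2963
P_n = (1−ρ)·ρ^n = (1 − 0.2963)·0.2963^3 = 0.7037·0.026009 = 0.018303

Final: 0.018303


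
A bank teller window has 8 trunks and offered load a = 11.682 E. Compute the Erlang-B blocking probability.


B(c,a) = (a^c/c!) / Σ_{k=0}^{c} a^k/k!
a^8/8! = 8602.349669
Σ terms (k=0..8): 1.00000 + 11.68200 + 68.23456 + 265.70538 + 775.99258 + 1813.02905 + 3529.96757 + 5891.01159 + 8602.34967 = 20958.972395
B = 8602.349669/20958.972395 = 0.410438

Final: 0.410438


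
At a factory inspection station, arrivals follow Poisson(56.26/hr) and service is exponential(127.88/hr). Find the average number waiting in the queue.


ρ = 56.26/127.88 = 0.4399
Lq = ρ²/(1−ρ) = 0.1936/0.5601 = 0.3456

Final: 0.3456


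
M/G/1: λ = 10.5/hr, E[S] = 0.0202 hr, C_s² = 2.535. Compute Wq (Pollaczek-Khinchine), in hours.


ρ = λ·E[S] = 10.5·0.0202 = 0.2121
E[S²] = E[S]²(1+C_s²) = 0.0202²·(1+2.535) = 0.001442
Wq = λ·E[S²]/(2(1−ρ)) = 10.5·0.001442/(2·0.7879) = 0.009611 hr

Final: 0.009611 hr


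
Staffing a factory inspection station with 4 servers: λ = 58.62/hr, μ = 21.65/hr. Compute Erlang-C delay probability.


a = λ/μ = 2.7076; ρ = a/4 = 0.6769
P₀ = 0.056777 (from M/M/c formula)
C(c,a) = [a^c/(c!(1−ρ))]·P₀ = [53.74668/(24·0.3231)]·0.056777
= 6.93123·0.056777 = 0.393533

Final: 0.393533


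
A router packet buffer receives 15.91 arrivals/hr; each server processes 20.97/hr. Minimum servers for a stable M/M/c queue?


Stability requires cμ > λ ⇔ c > λ/μ.
λ/μ = 15.91/20.97 = 0.7587
Minimum integer c = ⌊0.7587⌋ + 1 = 1
Check: 1·20.97 = 20.97 > 15.91, while 0·20.97 = 0.00 ≤ 15.91

Final: 1 servers


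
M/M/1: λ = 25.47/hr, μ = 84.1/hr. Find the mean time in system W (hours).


W = 1/(μ−λ) = 1/(84.1 − 25.47) = 1/58.63 = 0.01706 hr

Final: 0.01706 hr


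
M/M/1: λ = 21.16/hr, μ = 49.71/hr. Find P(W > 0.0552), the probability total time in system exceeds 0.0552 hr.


W ~ Exponential(μ−λ) for M/M/1.
μ − λ = 49.71 − 21.16 = 28.5500
P(W > t) = e^{−(μ−λ)t} = e^{−1.5760} = 0.206809

Final: 0.206809


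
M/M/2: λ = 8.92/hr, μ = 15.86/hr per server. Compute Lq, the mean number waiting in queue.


a = λ/μ = 0.5624; ρ = a/2 = 0.2812
P₀ = 0.561024
Lq = P₀·a^c·ρ / (c!·(1−ρ)²) = 0.561024·0.31632·0.2812/(2·0.51666)
= 0.04830

Final: 0.04830


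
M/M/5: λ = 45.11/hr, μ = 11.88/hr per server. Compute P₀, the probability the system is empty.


a = λ/μ = 45.11/11.88 = 3.7971; ρ = a/c = 0.7594
Σ_{k=0}^{4} a^k/k! (terms k=0..4) = 1.00000 + 3.79714 + 7.20913 + 9.12469 + 8.66192 = 29.79288
Tail: a^5/(5!(1−ρ)) = 789.37239/(120·0.2406) = 27.34355
P₀ = 1/(29.79288 + 27.34355) = 1/57.13643 = 0.017502

Final: 0.017502


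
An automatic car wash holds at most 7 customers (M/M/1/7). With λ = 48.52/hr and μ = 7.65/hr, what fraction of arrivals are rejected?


ρ = λ/μ = 48.52/7.65 = 6.3425
P_K = (1−ρ)ρ^K/(1−ρ^(K+1)) = (-5.3425·412872.064869)/(1 − 2618634.325157)
= -2205762.260288/-2618633.325157 = 0.842333

Final: 0.842333


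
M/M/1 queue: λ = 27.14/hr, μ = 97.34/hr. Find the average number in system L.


ρ = λ/μ = 27.14/97.34 = 0.2788
L = ρ/(1−ρ) = 0.2788/(1 − 0.2788) = 0.2788/0.7212 = 0.3866

Final: 0.3866


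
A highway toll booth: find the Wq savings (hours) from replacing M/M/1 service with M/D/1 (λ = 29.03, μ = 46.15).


ρ = 29.03/46.15 = 0.6290
Wq(M/M/1) = ρ/(μ−λ) = 0.6290/17.12 = 0.03674 hr
Wq(M/D/1) = ρ/(2(μ−λ)) = 0.01837 hr
Savings = 0.03674 − 0.01837 = 0.01837 hr

Final: 0.01837 hr


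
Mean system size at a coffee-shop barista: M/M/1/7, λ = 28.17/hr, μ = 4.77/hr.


ρ = 28.17/4.77 = 5.9057
L = ρ[1 − (K+1)ρ^K + Kρ^(K+1)] / [(1−ρ)(1−ρ^(K+1))]
Numerator: 5.9057·(1 − 8·250541.270621 + 7·1479611.654802) = 49329700.132724
Denominator: (-4.9057)·(-1479610.654802) = 7258467.363177
L = 49329700.132724/7258467.363177 = 6.7962

Final: 6.7962


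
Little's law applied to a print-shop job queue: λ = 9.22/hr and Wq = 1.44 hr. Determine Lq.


Lq = λWq = 9.22·1.44 = 13.2768

Final: 13.2768


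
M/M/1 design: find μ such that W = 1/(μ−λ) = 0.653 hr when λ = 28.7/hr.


W = 1/(μ−λ) ⇒ μ − λ = 1/W = 1/0.653 = 1.5314
μ = λ + 1/W = 28.7 + 1.5314 = 30.2314 per hr

Final: 30.2314 /hr


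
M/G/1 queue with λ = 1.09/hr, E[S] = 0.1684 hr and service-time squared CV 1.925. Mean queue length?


ρ = λ·E[S] = 1.09·0.1684 = 0.1836
Lq = ρ²(1+C_s²)/(2(1−ρ)) = 0.03369·(1+1.925)/(2·0.8164)
= 0.03369·2.9250/1.6329 = 0.06035

Final: 0.06035


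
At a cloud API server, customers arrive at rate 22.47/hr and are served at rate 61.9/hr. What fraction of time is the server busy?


ρ = λ/μ = 22.47/61.9 = 0.3630

Final: 0.3630


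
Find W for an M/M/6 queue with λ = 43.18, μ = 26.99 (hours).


a = 1.5999; ρ = 0.2666; P₀ = 0.201851
Lq = P₀·a^c·ρ/(c!(1−ρ)²) = 0.002331
Wq = Lq/λ = 0.002331/43.18 = 0.00005397 hr
W = Wq + 1/μ = 0.00005397 + 0.03705 = 0.03710 hr

Final: 0.03710 hr


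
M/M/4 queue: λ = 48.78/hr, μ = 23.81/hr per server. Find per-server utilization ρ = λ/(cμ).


ρ = λ/(cμ) = 48.78/(4·23.81) = 48.78/95.24 = 0.5122

Final: 0.5122


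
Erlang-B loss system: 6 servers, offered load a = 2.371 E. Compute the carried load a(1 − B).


B(6,2.371) = 0.023297 (Erlang-B)
Carried load = a(1 − B) = 2.371·(1 − 0.023297) = 2.371·0.976703 = 2.3158 E

Final: 2.3158 Erlangs


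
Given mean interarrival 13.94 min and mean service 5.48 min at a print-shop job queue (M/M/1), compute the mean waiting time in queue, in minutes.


λ = 60/13.94 = 4.3042 /hr
μ = 60/5.48 = 10.9489 /hr
ρ = λ/μ = 4.3042/10.9489 = 0.3931
Wq = ρ/(μ−λ) = 0.3931/(10.9489−4.3042) = 0.05916 hr
In minutes: 0.05916·60 = 3.550 min

Final: 3.550 min


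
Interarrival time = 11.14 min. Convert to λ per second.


λ = 1/(interarrival time) in consistent units.
1 second = 0.0166667 min, so λ = 0.0166667/11.14 = 0.001496 per second

Final: 0.001496 /sec


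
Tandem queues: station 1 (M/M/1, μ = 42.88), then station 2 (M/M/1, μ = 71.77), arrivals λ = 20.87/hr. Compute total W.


Each node sees arrival rate λ = 20.87/hr (tandem ⇒ throughput preserved).
W₁ = 1/(μ₁−λ) = 1/(42.88−20.87) = 0.04543 hr
W₂ = 1/(μ₂−λ) = 1/(71.77−20.87) = 0.01965 hr
W_total = W₁ + W₂ = 0.04543 + 0.01965 = 0.06508 hr

Final: 0.06508 hr


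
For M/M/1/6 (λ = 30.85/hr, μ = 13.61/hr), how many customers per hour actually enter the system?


ρ = 2.2667; P_K = (1−ρ)ρ^6/(1−ρ^7) = 0.560657
λ_eff = λ(1 − P_K) = 30.85·(1 − 0.560657) = 30.85·0.439343 = 13.5537 /hr

Final: 13.5537 /hr


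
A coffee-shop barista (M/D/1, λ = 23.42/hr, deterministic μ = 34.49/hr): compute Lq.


ρ = 23.42/34.49 = 0.6790
M/D/1: Lq = ρ²/(2(1−ρ)) = 0.4611/(2·0.3210) = 0.71830

Final: 0.71830


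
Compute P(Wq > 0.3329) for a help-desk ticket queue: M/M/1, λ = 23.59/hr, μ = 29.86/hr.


ρ = 23.59/29.86 = 0.7900
P(Wq > t) = ρ·e^{−(μ−λ)t} = 0.7900·e^{−2.0873}
= 0.7900·0.124024 = 0.097981

Final: 0.097981


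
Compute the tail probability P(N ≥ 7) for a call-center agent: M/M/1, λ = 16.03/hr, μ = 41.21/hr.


ρ = 16.03/41.21 = 0.3890
P(N ≥ n) = ρ^n = 0.3890^7 = 0.001347

Final: 0.001347


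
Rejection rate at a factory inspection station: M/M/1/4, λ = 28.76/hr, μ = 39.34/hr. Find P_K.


ρ = λ/μ = 28.76/39.34 = 0.7311
P_K = (1−ρ)ρ^K/(1−ρ^(K+1)) = (0.2689·0.285639)/(1 − 0.208820)
= 0.076819/0.791180 = 0.097094

Final: 0.097094


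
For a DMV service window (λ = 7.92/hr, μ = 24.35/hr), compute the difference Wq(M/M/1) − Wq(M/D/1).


ρ = 7.92/24.35 = 0.3253
Wq(M/M/1) = ρ/(μ−λ) = 0.3253/16.43 = 0.01980 hr
Wq(M/D/1) = ρ/(2(μ−λ)) = 0.009898 hr
Savings = 0.01980 − 0.009898 = 0.009898 hr

Final: 0.009898 hr


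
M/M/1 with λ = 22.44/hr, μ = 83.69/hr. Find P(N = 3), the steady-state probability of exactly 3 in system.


ρ = 22.44/83.69 = 0.2681
P_n = (1−ρ)·ρ^n = (1 − 0.2681)·0.2681^3 = 0.7319·0.019277 = 0.014108

Final: 0.014108


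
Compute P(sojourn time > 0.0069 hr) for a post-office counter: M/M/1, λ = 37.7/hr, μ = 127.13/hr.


W ~ Exponential(μ−λ) for M/M/1.
μ − λ = 127.13 − 37.7 = 89.4300
P(W > t) = e^{−(μ−λ)t} = e^{−0.6171} = 0.539525

Final: 0.539525


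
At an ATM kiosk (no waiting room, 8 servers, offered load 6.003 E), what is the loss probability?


B(c,a) = (a^c/c!) / Σ_{k=0}^{c} a^k/k!
a^8/8! = 41.824063
Σ terms (k=0..8): 1.00000 + 6.00300 + 18.01800 + 36.05403 + 54.10808 + 64.96216 + 64.99464 + 55.73755 + 41.82406 = 342.701530
B = 41.824063/342.701530 = 0.122042

Final: 0.122042


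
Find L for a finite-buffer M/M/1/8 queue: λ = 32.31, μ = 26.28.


ρ = 32.31/26.28 = 1.2295
L = ρ[1 − (K+1)ρ^K + Kρ^(K+1)] / [(1−ρ)(1−ρ^(K+1))]
Numerator: 1.2295·(1 − 9·5.220268 + 8·6.418069) = 6.592496
Denominator: (-0.2295)·(-5.418069) = 1.243187
L = 6.592496/1.243187 = 5.3029

Final: 5.3029


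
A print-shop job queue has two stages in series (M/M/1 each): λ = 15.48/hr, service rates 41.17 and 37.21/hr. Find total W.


Each node sees arrival rate λ = 15.48/hr (tandem ⇒ throughput preserved).
W₁ = 1/(μ₁−λ) = 1/(41.17−15.48) = 0.03893 hr
W₂ = 1/(μ₂−λ) = 1/(37.21−15.48) = 0.04602 hr
W_total = W₁ + W₂ = 0.03893 + 0.04602 = 0.08494 hr

Final: 0.08494 hr


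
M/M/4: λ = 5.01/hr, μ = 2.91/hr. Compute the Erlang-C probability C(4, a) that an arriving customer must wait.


a = λ/μ = 1.7216; ρ = a/4 = 0.4304
P₀ = 0.175534 (from M/M/c formula)
C(c,a) = [a^c/(c!(1−ρ))]·P₀ = [8.78575/(24·0.5696)]·0.175534
= 0.64270·0.175534 = 0.112815

Final: 0.112815


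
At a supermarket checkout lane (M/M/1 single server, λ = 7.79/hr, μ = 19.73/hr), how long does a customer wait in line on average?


ρ = 7.79/19.73 = 0.3948
Wq = ρ/(μ−λ) = 0.3948/(19.73 − 7.79) = 0.3948/11.94 = 0.03307 hr

Final: 0.03307 hr


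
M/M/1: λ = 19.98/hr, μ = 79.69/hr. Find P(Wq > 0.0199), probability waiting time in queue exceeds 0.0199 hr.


ρ = 19.98/79.69 = 0.2507
P(Wq > t) = ρ·e^{−(μ−λ)t} = 0.2507·e^{−1.1882}
= 0.2507·0.304761 = 0.076410

Final: 0.076410


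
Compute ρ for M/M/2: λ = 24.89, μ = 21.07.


ρ = λ/(cμ) = 24.89/(2·21.07) = 24.89/42.14 = 0.5907

Final: 0.5907


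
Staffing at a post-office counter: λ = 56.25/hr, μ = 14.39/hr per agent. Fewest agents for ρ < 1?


Stability requires cμ > λ ⇔ c > λ/μ.
λ/μ = 56.25/14.39 = 3.9090
Minimum integer c = ⌊3.9090⌋ + 1 = 4
Check: 4·14.39 = 57.56 > 56.25, while 3·14.39 = 43.17 ≤ 56.25

Final: 4 servers


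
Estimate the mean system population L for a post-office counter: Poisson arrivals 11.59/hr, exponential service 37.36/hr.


ρ = λ/μ = 11.59/37.36 = 0.3102
L = ρ/(1−ρ) = 0.3102/(1 − 0.3102) = 0.3102/0.6898 = 0.4497

Final: 0.4497


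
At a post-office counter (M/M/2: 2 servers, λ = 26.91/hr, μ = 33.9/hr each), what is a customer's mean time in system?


a = 0.7938; ρ = 0.3969; P₀ = 0.431739
Lq = P₀·a^c·ρ/(c!(1−ρ)²) = 0.14843
Wq = Lq/λ = 0.14843/26.91 = 0.005516 hr
W = Wq + 1/μ = 0.005516 + 0.02950 = 0.03501 hr

Final: 0.03501 hr


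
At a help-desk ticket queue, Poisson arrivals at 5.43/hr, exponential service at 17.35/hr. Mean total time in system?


W = 1/(μ−λ) = 1/(17.35 − 5.43) = 1/11.92 = 0.08389 hr

Final: 0.08389 hr


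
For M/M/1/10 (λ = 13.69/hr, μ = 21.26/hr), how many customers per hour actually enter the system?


ρ = 0.6439; P_K = (1−ρ)ρ^10/(1−ρ^11) = 0.004399
λ_eff = λ(1 − P_K) = 13.69·(1 − 0.004399) = 13.69·0.995601 = 13.6298 /hr

Final: 13.6298 /hr


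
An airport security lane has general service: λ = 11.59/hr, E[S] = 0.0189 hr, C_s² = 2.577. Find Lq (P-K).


ρ = λ·E[S] = 11.59·0.0189 = 0.2191
Lq = ρ²(1+C_s²)/(2(1−ρ)) = 0.04798·(1+2.577)/(2·0.7809)
= 0.04798·3.5770/1.5619 = 0.10989

Final: 0.10989


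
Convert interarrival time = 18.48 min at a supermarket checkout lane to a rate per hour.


λ = 1/(interarrival time) in consistent units.
1 hour = 60 min, so λ = 60/18.48 = 3.2468 per hour

Final: 3.2468 /hr


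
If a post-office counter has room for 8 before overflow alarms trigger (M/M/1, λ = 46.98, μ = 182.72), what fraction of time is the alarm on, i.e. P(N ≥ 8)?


ρ = 46.98/182.72 = 0.2571
P(N ≥ n) = ρ^n = 0.2571^8 = 0.00001910

Final: 0.00001910


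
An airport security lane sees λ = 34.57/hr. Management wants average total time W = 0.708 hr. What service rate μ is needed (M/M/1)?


W = 1/(μ−λ) ⇒ μ − λ = 1/W = 1/0.708 = 1.4124
μ = λ + 1/W = 34.57 + 1.4124 = 35.9824 per hr

Final: 35.9824 /hr


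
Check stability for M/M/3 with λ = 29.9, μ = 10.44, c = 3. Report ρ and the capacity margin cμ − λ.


Total capacity cμ = 3·10.44 = 31.32/hr
ρ = λ/(cμ) = 29.9/31.32 = 0.9547
Stable ⇔ ρ < 1: YES
Spare capacity = cμ − λ = 31.32 − 29.9 = 1.42/hr

Final: ρ = 0.9547; stable; margin = 1.42/hr


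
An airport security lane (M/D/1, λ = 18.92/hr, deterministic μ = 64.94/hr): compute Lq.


ρ = 18.92/64.94 = 0.2913
M/D/1: Lq = ρ²/(2(1−ρ)) = 0.08488/(2·0.7087) = 0.05989

Final: 0.05989


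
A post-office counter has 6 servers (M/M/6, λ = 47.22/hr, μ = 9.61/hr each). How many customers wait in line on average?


a = λ/μ = 4.9136; ρ = a/6 = 0.8189
P₀ = 0.005158
Lq = P₀·a^c·ρ / (c!·(1−ρ)²) = 0.005158·14073.93596·0.8189/(720·0.03278)
= 2.51863

Final: 2.51863


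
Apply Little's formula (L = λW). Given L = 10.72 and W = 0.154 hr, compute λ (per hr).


λ = L/W = 10.72/0.154 = 69.6104 /hr

Final: 69.6104 /hr


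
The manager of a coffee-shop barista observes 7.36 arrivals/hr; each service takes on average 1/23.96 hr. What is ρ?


ρ = λ/μ = 7.36/23.96 = 0.3072

Final: 0.3072


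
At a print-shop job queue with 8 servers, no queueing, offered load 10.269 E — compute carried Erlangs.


B(8,10.269) = 0.350734 (Erlang-B)
Carried load = a(1 − B) = 10.269·(1 − 0.350734) = 10.269·0.649266 = 6.6673 E

Final: 6.6673 Erlangs


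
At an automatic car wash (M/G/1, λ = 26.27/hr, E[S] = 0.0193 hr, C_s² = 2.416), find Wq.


ρ = λ·E[S] = 26.27·0.0193 = 0.5070
E[S²] = E[S]²(1+C_s²) = 0.0193²·(1+2.416) = 0.001272
Wq = λ·E[S²]/(2(1−ρ)) = 26.27·0.001272/(2·0.4930) = 0.03390 hr

Final: 0.03390 hr


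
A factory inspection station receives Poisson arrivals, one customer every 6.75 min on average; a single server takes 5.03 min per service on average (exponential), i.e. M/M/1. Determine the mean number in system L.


λ = 60/6.75 = 8.8889 /hr
μ = 60/5.03 = 11.9284 /hr
ρ = λ/μ = 8.8889/11.9284 = 0.7452
L = ρ/(1−ρ) = 0.7452/0.2548 = 2.9244

Final: 2.9244


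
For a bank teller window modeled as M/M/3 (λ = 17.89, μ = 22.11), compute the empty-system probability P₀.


a = λ/μ = 17.89/22.11 = 0.8091; ρ = a/c = 0.2697
Σ_{k=0}^{2} a^k/k! (terms k=0..2) = 1.00000 + 0.80914 + 0.32735 = 2.13649
Tail: a^3/(3!(1−ρ)) = 0.52974/(6·0.7303) = 0.12090
P₀ = 1/(2.13649 + 0.12090) = 1/2.25738 = 0.442990

Final: 0.442990


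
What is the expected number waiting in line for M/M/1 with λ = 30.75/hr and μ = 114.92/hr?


ρ = 30.75/114.92 = 0.2676
Lq = ρ²/(1−ρ) = 0.07160/0.7324 = 0.09775

Final: 0.09775


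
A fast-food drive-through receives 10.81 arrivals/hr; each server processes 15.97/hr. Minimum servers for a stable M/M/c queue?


Stability requires cμ > λ ⇔ c > λ/μ.
λ/μ = 10.81/15.97 = 0.6769
Minimum integer c = ⌊0.6769⌋ + 1 = 1
Check: 1·15.97 = 15.97 > 10.81, while 0·15.97 = 0.00 ≤ 10.81

Final: 1 servers


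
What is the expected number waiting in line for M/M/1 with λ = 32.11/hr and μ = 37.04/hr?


ρ = 32.11/37.04 = 0.8669
Lq = ρ²/(1−ρ) = 0.7515/0.1331 = 5.6463

Final: 5.6463


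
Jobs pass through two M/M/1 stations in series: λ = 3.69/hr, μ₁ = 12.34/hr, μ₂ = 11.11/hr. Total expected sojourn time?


Each node sees arrival rate λ = 3.69/hr (tandem ⇒ throughput preserved).
W₁ = 1/(μ₁−λ) = 1/(12.34−3.69) = 0.11561 hr
W₂ = 1/(μ₂−λ) = 1/(11.11−3.69) = 0.13477 hr
W_total = W₁ + W₂ = 0.11561 + 0.13477 = 0.25038 hr

Final: 0.25038 hr


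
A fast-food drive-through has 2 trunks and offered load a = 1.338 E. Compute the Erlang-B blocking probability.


B(c,a) = (a^c/c!) / Σ_{k=0}^{c} a^k/k!
a^2/2! = 0.895122
Σ terms (k=0..2): 1.00000 + 1.33800 + 0.89512 = 3.233122
B = 0.895122/3.233122 = 0.276860

Final: 0.276860


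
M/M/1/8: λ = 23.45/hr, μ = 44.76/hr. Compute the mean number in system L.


ρ = 23.45/44.76 = 0.5239
L = ρ[1 − (K+1)ρ^K + Kρ^(K+1)] / [(1−ρ)(1−ρ^(K+1))]
Numerator: 0.5239·(1 − 9·0.005676 + 8·0.002974) = 0.509606
Denominator: (0.4761)·(0.997026) = 0.474679
L = 0.509606/0.474679 = 1.0736

Final: 1.0736


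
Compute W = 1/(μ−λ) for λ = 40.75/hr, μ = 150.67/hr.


W = 1/(μ−λ) = 1/(150.67 − 40.75) = 1/109.92 = 0.009098 hr

Final: 0.009098 hr


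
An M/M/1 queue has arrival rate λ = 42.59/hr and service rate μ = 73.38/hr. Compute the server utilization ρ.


ρ = λ/μ = 42.59/73.38 = 0.5804

Final: 0.5804


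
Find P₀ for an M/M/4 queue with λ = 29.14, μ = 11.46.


a = λ/μ = 29.14/11.46 = 2.5428; ρ = a/c = 0.6357
Σ_{k=0}^{3} a^k/k! (terms k=0..3) = 1.00000 + 2.54276 + 3.23281 + 2.74008 = 9.51565
Tail: a^4/(4!(1−ρ)) = 41.80418/(24·0.3643) = 4.78120
P₀ = 1/(9.51565 + 4.78120) = 1/14.29684 = 0.069946

Final: 0.069946


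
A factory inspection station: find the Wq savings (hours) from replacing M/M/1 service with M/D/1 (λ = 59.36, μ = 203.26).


ρ = 59.36/203.26 = 0.2920
Wq(M/M/1) = ρ/(μ−λ) = 0.2920/143.90 = 0.002029 hr
Wq(M/D/1) = ρ/(2(μ−λ)) = 0.001015 hr
Savings = 0.002029 − 0.001015 = 0.001015 hr

Final: 0.001015 hr


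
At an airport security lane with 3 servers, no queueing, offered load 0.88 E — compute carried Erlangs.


B(3,0.88) = 0.047707 (Erlang-B)
Carried load = a(1 − B) = 0.88·(1 − 0.047707) = 0.88·0.952293 = 0.8380 E

Final: 0.8380 Erlangs


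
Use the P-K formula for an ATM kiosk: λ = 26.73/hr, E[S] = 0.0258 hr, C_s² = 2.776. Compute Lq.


ρ = λ·E[S] = 26.73·0.0258 = 0.6896
Lq = ρ²(1+C_s²)/(2(1−ρ)) = 0.4756·(1+2.776)/(2·0.3104)
= 0.4756·3.7760/0.6207 = 2.89311

Final: 2.89311


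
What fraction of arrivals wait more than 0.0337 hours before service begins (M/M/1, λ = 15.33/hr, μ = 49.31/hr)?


ρ = 15.33/49.31 = 0.3109
P(Wq > t) = ρ·e^{−(μ−λ)t} = 0.3109·e^{−1.1451}
= 0.3109·0.318184 = 0.098920

Final: 0.098920


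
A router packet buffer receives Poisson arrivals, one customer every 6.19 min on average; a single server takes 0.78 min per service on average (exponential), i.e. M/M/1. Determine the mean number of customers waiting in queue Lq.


λ = 60/6.19 = 9.6931 /hr
μ = 60/0.78 = 76.9231 /hr
ρ = λ/μ = 9.6931/76.9231 = 0.1260
Lq = ρ²/(1−ρ) = 0.01588/0.8740 = 0.01817

Final: 0.01817


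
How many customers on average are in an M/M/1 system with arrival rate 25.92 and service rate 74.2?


ρ = λ/μ = 25.92/74.2 = 0.3493
L = ρ/(1−ρ) = 0.3493/(1 − 0.3493) = 0.3493/0.6507 = 0.5369

Final: 0.5369


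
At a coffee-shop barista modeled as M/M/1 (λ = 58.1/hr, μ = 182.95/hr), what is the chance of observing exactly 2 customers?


ρ = 58.1/182.95 = 0.3176
P_n = (1−ρ)·ρ^n = (1 − 0.3176)·0.3176^2 = 0.6824·0.100853 = 0.068825

Final: 0.068825


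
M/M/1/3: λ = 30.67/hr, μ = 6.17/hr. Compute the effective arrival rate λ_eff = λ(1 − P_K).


ρ = 4.9708; P_K = (1−ρ)ρ^3/(1−ρ^4) = 0.800137
λ_eff = λ(1 − P_K) = 30.67·(1 − 0.800137) = 30.67·0.199863 = 6.1298 /hr

Final: 6.1298 /hr


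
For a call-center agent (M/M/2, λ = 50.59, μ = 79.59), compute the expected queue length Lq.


a = λ/μ = 0.6356; ρ = a/2 = 0.3178
P₀ = 0.517662
Lq = P₀·a^c·ρ / (c!·(1−ρ)²) = 0.517662·0.40403·0.3178/(2·0.46537)
= 0.07142

Final: 0.07142


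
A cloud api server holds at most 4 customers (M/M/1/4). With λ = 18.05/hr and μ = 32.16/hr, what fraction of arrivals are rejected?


ρ = λ/μ = 18.05/32.16 = 0.5613
P_K = (1−ρ)ρ^K/(1−ρ^(K+1)) = (0.4387·0.099230)/(1 − 0.055694)
= 0.043537/0.944306 = 0.046104

Final: 0.046104


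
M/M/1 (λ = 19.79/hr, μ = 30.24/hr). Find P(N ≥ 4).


ρ = 19.79/30.24 = 0.6544
P(N ≥ n) = ρ^n = 0.6544^4 = 0.183424

Final: 0.183424


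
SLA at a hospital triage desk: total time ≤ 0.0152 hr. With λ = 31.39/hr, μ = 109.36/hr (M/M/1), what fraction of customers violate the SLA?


W ~ Exponential(μ−λ) for M/M/1.
μ − λ = 109.36 − 31.39 = 77.9700
P(W > t) = e^{−(μ−λ)t} = e^{−1.1851} = 0.305702

Final: 0.305702


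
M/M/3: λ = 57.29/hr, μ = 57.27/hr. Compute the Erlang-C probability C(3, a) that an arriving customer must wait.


a = λ/μ = 1.0003; ρ = a/3 = 0.3334
P₀ = 0.363504 (from M/M/c formula)
C(c,a) = [a^c/(c!(1−ρ))]·P₀ = [1.00105/(6·0.6666)]·0.363504
= 0.25031·0.363504 = 0.090987

Final: 0.090987


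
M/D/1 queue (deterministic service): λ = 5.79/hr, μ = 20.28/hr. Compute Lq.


ρ = 5.79/20.28 = 0.2855
M/D/1: Lq = ρ²/(2(1−ρ)) = 0.08151/(2·0.7145) = 0.05704

Final: 0.05704


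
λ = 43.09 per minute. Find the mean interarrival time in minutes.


Mean interarrival time = 1/λ = 1/43.09 minute = 0.02321 minute
In minutes: 0.02321 × 1 = 0.02321 min

Final: 0.02321 min


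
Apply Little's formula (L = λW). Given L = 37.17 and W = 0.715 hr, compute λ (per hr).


λ = L/W = 37.17/0.715 = 51.9860 /hr

Final: 51.9860 /hr


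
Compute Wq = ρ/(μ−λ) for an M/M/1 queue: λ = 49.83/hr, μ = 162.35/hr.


ρ = 49.83/162.35 = 0.3069
Wq = ρ/(μ−λ) = 0.3069/(162.35 − 49.83) = 0.3069/112.52 = 0.002728 hr

Final: 0.002728 hr


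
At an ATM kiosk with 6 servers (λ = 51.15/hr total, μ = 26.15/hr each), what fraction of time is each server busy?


ρ = λ/(cμ) = 51.15/(6·26.15) = 51.15/156.90 = 0.3260

Final: 0.3260


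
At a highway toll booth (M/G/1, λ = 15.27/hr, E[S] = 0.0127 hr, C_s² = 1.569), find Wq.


ρ = λ·E[S] = 15.27·0.0127 = 0.1939
E[S²] = E[S]²(1+C_s²) = 0.0127²·(1+1.569) = 0.0004144
Wq = λ·E[S²]/(2(1−ρ)) = 15.27·0.0004144/(2·0.8061) = 0.003925 hr

Final: 0.003925 hr


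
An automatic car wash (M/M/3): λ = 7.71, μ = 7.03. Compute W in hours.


a = 1.0967; ρ = 0.3656; P₀ = 0.328441
Lq = P₀·a^c·ρ/(c!(1−ρ)²) = 0.06559
Wq = Lq/λ = 0.06559/7.71 = 0.008507 hr
W = Wq + 1/μ = 0.008507 + 0.14225 = 0.15075 hr

Final: 0.15075 hr


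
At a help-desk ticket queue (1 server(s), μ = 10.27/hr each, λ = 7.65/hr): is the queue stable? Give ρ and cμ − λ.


Total capacity cμ = 1·10.27 = 10.27/hr
ρ = λ/(cμ) = 7.65/10.27 = 0.7449
Stable ⇔ ρ < 1: YES
Spare capacity = cμ − λ = 10.27 − 7.65 = 2.62/hr

Final: ρ = 0.7449; stable; margin = 2.62/hr


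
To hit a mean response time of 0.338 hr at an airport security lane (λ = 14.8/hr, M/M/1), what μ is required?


W = 1/(μ−λ) ⇒ μ − λ = 1/W = 1/0.338 = 2.9586
μ = λ + 1/W = 14.8 + 2.9586 = 17.7586 per hr

Final: 17.7586 /hr


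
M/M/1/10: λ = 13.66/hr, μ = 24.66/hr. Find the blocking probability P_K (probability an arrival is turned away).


ρ = λ/μ = 13.66/24.66 = 0.5539
P_K = (1−ρ)ρ^K/(1−ρ^(K+1)) = (0.4461·0.002720)/(1 − 0.001507)
= 0.001213/0.998493 = 0.001215

Final: 0.001215


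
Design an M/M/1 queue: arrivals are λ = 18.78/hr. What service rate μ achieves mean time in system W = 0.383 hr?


W = 1/(μ−λ) ⇒ μ − λ = 1/W = 1/0.383 = 2.6110
μ = λ + 1/W = 18.78 + 2.6110 = 21.3910 per hr

Final: 21.3910 /hr


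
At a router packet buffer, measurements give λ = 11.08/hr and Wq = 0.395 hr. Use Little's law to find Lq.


Lq = λWq = 11.08·0.395 = 4.3766

Final: 4.3766


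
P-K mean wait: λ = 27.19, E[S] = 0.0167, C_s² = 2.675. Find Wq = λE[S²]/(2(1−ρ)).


ρ = λ·E[S] = 27.19·0.0167 = 0.4541
E[S²] = E[S]²(1+C_s²) = 0.0167²·(1+2.675) = 0.001025
Wq = λ·E[S²]/(2(1−ρ)) = 27.19·0.001025/(2·0.5459) = 0.02552 hr

Final: 0.02552 hr


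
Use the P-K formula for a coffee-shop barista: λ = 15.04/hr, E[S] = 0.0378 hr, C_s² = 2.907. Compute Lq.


ρ = λ·E[S] = 15.04·0.0378 = 0.5685
Lq = ρ²(1+C_s²)/(2(1−ρ)) = 0.3232·(1+2.907)/(2·0.4315)
= 0.3232·3.9070/0.8630 = 1.46327

Final: 1.46327


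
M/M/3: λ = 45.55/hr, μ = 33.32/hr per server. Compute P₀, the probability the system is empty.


a = λ/μ = 45.55/33.32 = 1.3670; ρ = a/c = 0.4557
Σ_{k=0}^{2} a^k/k! (terms k=0..2) = 1.00000 + 1.36705 + 0.93441 = 3.30146
Tail: a^3/(3!(1−ρ)) = 2.55476/(6·0.5443) = 0.78225
P₀ = 1/(3.30146 + 0.78225) = 1/4.08371 = 0.244876

Final: 0.244876


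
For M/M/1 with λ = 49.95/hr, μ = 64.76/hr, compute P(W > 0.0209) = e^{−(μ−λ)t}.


W ~ Exponential(μ−λ) for M/M/1.
μ − λ = 64.76 − 49.95 = 14.8100
P(W > t) = e^{−(μ−λ)t} = e^{−0.3095} = 0.733792

Final: 0.733792


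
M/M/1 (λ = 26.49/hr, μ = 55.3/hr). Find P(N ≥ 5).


ρ = 26.49/55.3 = 0.4790
P(N ≥ n) = ρ^n = 0.4790^5 = 0.025222

Final: 0.025222


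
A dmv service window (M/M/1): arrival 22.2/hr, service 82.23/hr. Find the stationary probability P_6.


ρ = 22.2/82.23 = 0.2700
P_n = (1−ρ)·ρ^n = (1 − 0.2700)·0.2700^6 = 0.7300·0.0003872 = 0.0002827

Final: 0.0002827


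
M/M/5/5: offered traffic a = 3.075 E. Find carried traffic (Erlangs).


B(5,3.075) = 0.116505 (Erlang-B)
Carried load = a(1 − B) = 3.075·(1 − 0.116505) = 3.075·0.883495 = 2.7167 E

Final: 2.7167 Erlangs


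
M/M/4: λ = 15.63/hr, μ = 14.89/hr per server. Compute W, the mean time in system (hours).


a = 1.0497; ρ = 0.2624; P₀ = 0.349407
Lq = P₀·a^c·ρ/(c!(1−ρ)²) = 0.008526
Wq = Lq/λ = 0.008526/15.63 = 0.0005455 hr
W = Wq + 1/μ = 0.0005455 + 0.06716 = 0.06770 hr

Final: 0.06770 hr


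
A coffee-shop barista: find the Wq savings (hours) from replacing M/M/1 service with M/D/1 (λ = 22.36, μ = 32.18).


ρ = 22.36/32.18 = 0.6948
Wq(M/M/1) = ρ/(μ−λ) = 0.6948/9.82 = 0.07076 hr
Wq(M/D/1) = ρ/(2(μ−λ)) = 0.03538 hr
Savings = 0.07076 − 0.03538 = 0.03538 hr

Final: 0.03538 hr


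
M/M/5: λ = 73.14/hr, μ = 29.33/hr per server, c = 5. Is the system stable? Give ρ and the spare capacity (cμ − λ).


Total capacity cμ = 5·29.33 = 146.65/hr
ρ = λ/(cμ) = 73.14/146.65 = 0.4987
Stable ⇔ ρ < 1: YES
Spare capacity = cμ − λ = 146.65 − 73.14 = 73.51/hr

Final: ρ = 0.4987; stable; margin = 73.51/hr


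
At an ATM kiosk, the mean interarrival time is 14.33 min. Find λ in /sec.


λ = 1/(interarrival time) in consistent units.
1 second = 0.0166667 min, so λ = 0.0166667/14.33 = 0.001163 per second

Final: 0.001163 /sec


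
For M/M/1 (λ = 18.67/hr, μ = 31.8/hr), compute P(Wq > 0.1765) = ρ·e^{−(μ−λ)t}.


ρ = 18.67/31.8 = 0.5871
P(Wq > t) = ρ·e^{−(μ−λ)t} = 0.5871·e^{−2.3174}
= 0.5871·0.098525 = 0.057845

Final: 0.057845


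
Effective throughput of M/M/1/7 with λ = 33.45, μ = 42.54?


ρ = 0.7863; P_K = (1−ρ)ρ^7/(1−ρ^8) = 0.046513
λ_eff = λ(1 − P_K) = 33.45·(1 − 0.046513) = 33.45·0.953487 = 31.8941 /hr

Final: 31.8941 /hr


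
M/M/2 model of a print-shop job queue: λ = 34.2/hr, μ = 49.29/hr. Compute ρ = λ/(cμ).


ρ = λ/(cμ) = 34.2/(2·49.29) = 34.2/98.58 = 0.3469

Final: 0.3469


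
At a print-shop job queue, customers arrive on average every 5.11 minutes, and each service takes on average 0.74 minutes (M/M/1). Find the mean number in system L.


λ = 60/5.11 = 11.7417 /hr
μ = 60/0.74 = 81.0811 /hr
ρ = λ/μ = 11.7417/81.0811 = 0.1448
L = ρ/(1−ρ) = 0.1448/0.8552 = 0.1693

Final: 0.1693


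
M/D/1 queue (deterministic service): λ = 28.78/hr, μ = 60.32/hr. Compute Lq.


ρ = 28.78/60.32 = 0.4771
M/D/1: Lq = ρ²/(2(1−ρ)) = 0.2276/(2·0.5229) = 0.21769

Final: 0.21769


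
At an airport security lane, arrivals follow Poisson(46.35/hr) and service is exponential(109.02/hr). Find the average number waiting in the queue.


ρ = 46.35/109.02 = 0.4252
Lq = ρ²/(1−ρ) = 0.1808/0.5748 = 0.3144

Final: 0.3144


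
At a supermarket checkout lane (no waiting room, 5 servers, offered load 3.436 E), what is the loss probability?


B(c,a) = (a^c/c!) / Σ_{k=0}^{c} a^k/k!
a^5/5! = 3.991026
Σ terms (k=0..5): 1.00000 + 3.43600 + 5.90305 + 6.76096 + 5.80766 + 3.99103 = 26.898694
B = 3.991026/26.898694 = 0.148372

Final: 0.148372


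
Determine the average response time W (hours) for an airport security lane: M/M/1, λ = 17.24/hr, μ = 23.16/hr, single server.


W = 1/(μ−λ) = 1/(23.16 − 17.24) = 1/5.92 = 0.1689 hr

Final: 0.1689 hr


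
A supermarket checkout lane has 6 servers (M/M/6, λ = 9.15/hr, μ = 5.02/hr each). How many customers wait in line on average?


a = λ/μ = 1.8227; ρ = a/6 = 0.3038
P₀ = 0.161452
Lq = P₀·a^c·ρ / (c!·(1−ρ)²) = 0.161452·36.66944·0.3038/(720·0.48472)
= 0.005153

Final: 0.005153


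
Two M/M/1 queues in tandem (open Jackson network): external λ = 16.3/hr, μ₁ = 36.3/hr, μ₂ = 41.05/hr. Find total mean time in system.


Each node sees arrival rate λ = 16.3/hr (tandem ⇒ throughput preserved).
W₁ = 1/(μ₁−λ) = 1/(36.3−16.3) = 0.05000 hr
W₂ = 1/(μ₂−λ) = 1/(41.05−16.3) = 0.04040 hr
W_total = W₁ + W₂ = 0.05000 + 0.04040 = 0.09040 hr

Final: 0.09040 hr


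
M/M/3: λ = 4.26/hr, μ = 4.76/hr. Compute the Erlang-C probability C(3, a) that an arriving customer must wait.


a = λ/μ = 0.8950; ρ = a/3 = 0.2983
P₀ = 0.405565 (from M/M/c formula)
C(c,a) = [a^c/(c!(1−ρ))]·P₀ = [0.71682/(6·0.7017)]·0.405565
= 0.17026·0.405565 = 0.069052

Final: 0.069052


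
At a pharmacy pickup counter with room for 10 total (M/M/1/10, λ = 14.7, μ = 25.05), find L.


ρ = 14.7/25.05 = 0.5868
L = ρ[1 − (K+1)ρ^K + Kρ^(K+1)] / [(1−ρ)(1−ρ^(K+1))]
Numerator: 0.5868·(1 − 11·0.004843 + 10·0.002842) = 0.572243
Denominator: (0.4132)·(0.997158) = 0.411999
L = 0.572243/0.411999 = 1.3889

Final: 1.3889


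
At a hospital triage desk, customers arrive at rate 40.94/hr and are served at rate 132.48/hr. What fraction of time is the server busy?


ρ = λ/μ = 40.94/132.48 = 0.3090

Final: 0.3090


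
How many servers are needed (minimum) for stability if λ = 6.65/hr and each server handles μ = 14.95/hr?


Stability requires cμ > λ ⇔ c > λ/μ.
λ/μ = 6.65/14.95 = 0.4448
Minimum integer c = ⌊0.4448⌋ + 1 = 1
Check: 1·14.95 = 14.95 > 6.65, while 0·14.95 = 0.00 ≤ 6.65

Final: 1 servers


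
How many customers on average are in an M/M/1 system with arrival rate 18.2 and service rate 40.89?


ρ = λ/μ = 18.2/40.89 = 0.4451
L = ρ/(1−ρ) = 0.4451/(1 − 0.4451) = 0.4451/0.5549 = 0.8021

Final: 0.8021


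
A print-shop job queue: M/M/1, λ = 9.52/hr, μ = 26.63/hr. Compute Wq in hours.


ρ = 9.52/26.63 = 0.3575
Wq = ρ/(μ−λ) = 0.3575/(26.63 − 9.52) = 0.3575/17.11 = 0.02089 hr

Final: 0.02089 hr


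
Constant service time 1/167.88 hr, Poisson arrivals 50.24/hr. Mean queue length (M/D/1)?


ρ = 50.24/167.88 = 0.2993
M/D/1: Lq = ρ²/(2(1−ρ)) = 0.08956/(2·0.7007) = 0.06390

Final: 0.06390


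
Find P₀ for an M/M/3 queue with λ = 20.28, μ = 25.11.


a = λ/μ = 20.28/25.11 = 0.8076; ρ = a/c = 0.2692
Σ_{k=0}^{2} a^k/k! (terms k=0..2) = 1.00000 + 0.80765 + 0.32615 = 2.13379
Tail: a^3/(3!(1−ρ)) = 0.52682/(6·0.7308) = 0.12015
P₀ = 1/(2.13379 + 0.12015) = 1/2.25394 = 0.443667

Final: 0.443667


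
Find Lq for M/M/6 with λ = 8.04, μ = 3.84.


a = λ/μ = 2.0938; ρ = a/6 = 0.3490
P₀ = 0.122984
Lq = P₀·a^c·ρ / (c!·(1−ρ)²) = 0.122984·84.24593·0.3490/(720·0.42386)
= 0.01185

Final: 0.01185


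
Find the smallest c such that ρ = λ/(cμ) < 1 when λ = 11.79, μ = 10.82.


Stability requires cμ > λ ⇔ c > λ/μ.
λ/μ = 11.79/10.82 = 1.0896
Minimum integer c = ⌊1.0896⌋ + 1 = 2
Check: 2·10.82 = 21.64 > 11.79, while 1·10.82 = 10.82 ≤ 11.79

Final: 2 servers


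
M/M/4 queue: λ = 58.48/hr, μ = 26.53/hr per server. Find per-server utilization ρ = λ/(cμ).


ρ = λ/(cμ) = 58.48/(4·26.53) = 58.48/106.12 = 0.5511

Final: 0.5511


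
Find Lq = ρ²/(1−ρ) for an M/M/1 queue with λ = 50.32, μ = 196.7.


ρ = 50.32/196.7 = 0.2558
Lq = ρ²/(1−ρ) = 0.06544/0.7442 = 0.08794

Final: 0.08794


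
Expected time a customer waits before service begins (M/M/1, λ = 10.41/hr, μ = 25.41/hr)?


ρ = 10.41/25.41 = 0.4097
Wq = ρ/(μ−λ) = 0.4097/(25.41 − 10.41) = 0.4097/15.00 = 0.02731 hr

Final: 0.02731 hr


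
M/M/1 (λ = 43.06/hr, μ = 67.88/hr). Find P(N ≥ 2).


ρ = 43.06/67.88 = 0.6344
P(N ≥ n) = ρ^n = 0.6344^2 = 0.402406

Final: 0.402406


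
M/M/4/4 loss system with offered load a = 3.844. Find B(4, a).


B(c,a) = (a^c/c!) / Σ_{k=0}^{c} a^k/k!
a^4/4! = 9.097504
Σ terms (k=0..4): 1.00000 + 3.84400 + 7.38817 + 9.46671 + 9.09750 = 30.796378
B = 9.097504/30.796378 = 0.295408

Final: 0.295408


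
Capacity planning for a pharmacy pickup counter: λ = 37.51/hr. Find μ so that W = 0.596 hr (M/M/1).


W = 1/(μ−λ) ⇒ μ − λ = 1/W = 1/0.596 = 1.6779
μ = λ + 1/W = 37.51 + 1.6779 = 39.1879 per hr

Final: 39.1879 /hr


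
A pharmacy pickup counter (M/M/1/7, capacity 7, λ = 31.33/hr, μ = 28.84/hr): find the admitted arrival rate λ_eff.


ρ = 1.0863; P_K = (1−ρ)ρ^7/(1−ρ^8) = 0.164058
λ_eff = λ(1 − P_K) = 31.33·(1 − 0.164058) = 31.33·0.835942 = 26.1900 /hr

Final: 26.1900 /hr


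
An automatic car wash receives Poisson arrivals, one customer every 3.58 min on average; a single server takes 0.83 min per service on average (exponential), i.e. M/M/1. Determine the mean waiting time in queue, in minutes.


λ = 60/3.58 = 16.7598 /hr
μ = 60/0.83 = 72.2892 /hr
ρ = λ/μ = 16.7598/72.2892 = 0.2318
Wq = ρ/(μ−λ) = 0.2318/(72.2892−16.7598) = 0.004175 hr
In minutes: 0.004175·60 = 0.2505 min

Final: 0.2505 min


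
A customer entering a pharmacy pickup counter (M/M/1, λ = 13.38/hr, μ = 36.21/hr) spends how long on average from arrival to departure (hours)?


W = 1/(μ−λ) = 1/(36.21 − 13.38) = 1/22.83 = 0.04380 hr

Final: 0.04380 hr


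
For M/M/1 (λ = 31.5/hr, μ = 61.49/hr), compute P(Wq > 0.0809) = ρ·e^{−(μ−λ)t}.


ρ = 31.5/61.49 = 0.5123
P(Wq > t) = ρ·e^{−(μ−λ)t} = 0.5123·e^{−2.4262}
= 0.5123·0.088373 = 0.045271

Final: 0.045271


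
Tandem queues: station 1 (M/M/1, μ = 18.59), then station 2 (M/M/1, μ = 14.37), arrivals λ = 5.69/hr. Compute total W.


Each node sees arrival rate λ = 5.69/hr (tandem ⇒ throughput preserved).
W₁ = 1/(μ₁−λ) = 1/(18.59−5.69) = 0.07752 hr
W₂ = 1/(μ₂−λ) = 1/(14.37−5.69) = 0.11521 hr
W_total = W₁ + W₂ = 0.07752 + 0.11521 = 0.19273 hr

Final: 0.19273 hr
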